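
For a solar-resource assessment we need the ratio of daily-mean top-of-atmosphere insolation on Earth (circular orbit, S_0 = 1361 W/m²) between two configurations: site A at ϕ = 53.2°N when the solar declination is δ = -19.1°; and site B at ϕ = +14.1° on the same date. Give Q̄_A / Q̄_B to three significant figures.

— Configuration A (ϕ=+53.2°):
cos h₀ = −tan(+53.2°) tan(-19.100°) = 0.4629, h₀ = 1.0896 rad.
Bracket: h₀ sin ϕ sin δ + cos ϕ cos δ sin h₀ = 1.0896×0.80073×-0.32722 + 0.59902×0.94495×0.88642 = -0.285491 + 0.501753 = 0.216262.
Q̄ = (S_0/π) × [bracket] = (1361/π) × 0.216262 = 93.689 W/m².
— Configuration B (ϕ=+14.1°):
cos h₀ = −tan(+14.1°) tan(-19.100°) = 0.0870, h₀ = 1.4837 rad.
Bracket: h₀ sin ϕ sin δ + cos ϕ cos δ sin h₀ = 1.4837×0.24362×-0.32722 + 0.96987×0.94495×0.99621 = -0.118277 + 0.913005 = 0.794728.
Q̄ = (S_0/π) × [bracket] = (1361/π) × 0.794728 = 344.29 W/m².
Ratio Q̄_A / Q̄_B = 93.689 / 344.29 = 0.2721.

Q̄_A / Q̄_B ≈ 0.272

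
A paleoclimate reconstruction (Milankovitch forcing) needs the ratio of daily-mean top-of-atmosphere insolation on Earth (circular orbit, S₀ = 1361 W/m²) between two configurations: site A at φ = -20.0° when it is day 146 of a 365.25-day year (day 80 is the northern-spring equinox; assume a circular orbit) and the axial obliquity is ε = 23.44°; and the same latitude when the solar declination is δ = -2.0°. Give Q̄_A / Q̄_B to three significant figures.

Q̄_A / Q̄_B ≈ 0.722

— Configuration A (φ=-20.0°):
Solar longitude: λ_s = 360° × (146 − 80)/365.25 = 65.051°.
sin δ = sin 23.44° × sin 65.051° = 0.36067, so δ = +21.141°.
cos H₀ = −tan(-20.0°) tan(+21.141°) = 0.1407, H₀ = 1.4296 rad.
Bracket: H₀ sin φ sin δ + cos φ cos δ sin H₀ = 1.4296×-0.34202×0.36067 + 0.93969×0.93269×0.99005 = -0.176350 + 0.867719 = 0.691369.
Q̄ = (S₀/π) × [bracket] = (1361/π) × 0.691369 = 299.51 W/m².
— Configuration B (φ=-20.0°):
cos H₀ = −tan(-20.0°) tan(-2.000°) = -0.0127, H₀ = 1.5835 rad.
Bracket: H₀ sin φ sin δ + cos φ cos δ sin H₀ = 1.5835×-0.34202×-0.03490 + 0.93969×0.99939×0.99992 = 0.018901 + 0.939042 = 0.957943.
Q̄ = (S₀/π) × [bracket] = (1361/π) × 0.957943 = 415.00 W/m².
Ratio Q̄_A / Q̄_B = 299.51 / 415.00 = 0.7217.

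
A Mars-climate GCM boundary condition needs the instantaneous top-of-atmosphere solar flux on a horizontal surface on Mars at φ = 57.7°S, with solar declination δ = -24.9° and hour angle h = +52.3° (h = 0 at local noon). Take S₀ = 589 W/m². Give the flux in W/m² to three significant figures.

384 W/m²

cos θ_z = sin φ sin δ + cos φ cos δ cos h = 0.355886 + 0.296396 = 0.652282.
Flux = S₀ · cos θ_z = 589 × 0.652282 = 384.2 W/m².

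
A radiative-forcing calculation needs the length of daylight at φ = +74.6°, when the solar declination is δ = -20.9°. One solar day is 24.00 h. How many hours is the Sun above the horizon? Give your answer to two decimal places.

cos H₀ = −tan φ · tan δ = 1.3863 ≥ 1, so the Sun never rises (polar night) and H₀ = 0.
Daylight = 2H₀/(2π) × 24.00 h = (0.0000/π) × 24.00 = 0.00 h.

0.00 h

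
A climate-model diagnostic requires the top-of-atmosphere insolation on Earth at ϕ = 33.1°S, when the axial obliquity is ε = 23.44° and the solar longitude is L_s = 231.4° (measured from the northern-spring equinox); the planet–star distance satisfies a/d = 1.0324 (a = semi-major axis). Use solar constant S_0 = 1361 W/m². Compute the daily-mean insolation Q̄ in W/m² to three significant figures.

Solar declination: sin δ = sin ε · sin L_s = sin 23.44° × sin 231.4° = -0.31088, so δ = -18.112°.
cos h₀ = −tan(-33.1°) tan(-18.112°) = -0.2132, h₀ = 1.7857 rad.
Bracket: h₀ sin ϕ sin δ + cos ϕ cos δ sin h₀ = 1.7857×-0.54610×-0.31088 + 0.83772×0.95045×0.97700 = 0.303161 + 0.777898 = 1.081059.
Inverse-square distance factor (a/d)² = 1.0324² = 1.065850.
Q̄ = (S_0/π) × 1.065850 × [bracket] = (1361/π) × 1.065850 × 1.081059 = 499.2 W/m².

Q̄ ≈ 499 W/m²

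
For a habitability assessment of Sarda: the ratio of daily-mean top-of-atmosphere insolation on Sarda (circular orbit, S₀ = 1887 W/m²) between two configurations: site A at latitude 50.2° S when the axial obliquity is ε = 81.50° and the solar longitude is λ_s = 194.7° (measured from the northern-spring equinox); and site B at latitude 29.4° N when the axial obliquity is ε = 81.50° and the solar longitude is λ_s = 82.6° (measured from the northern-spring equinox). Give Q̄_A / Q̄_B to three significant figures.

— Configuration A (φ=-50.2°):
Solar declination: sin δ = sin ε · sin λ_s = sin 81.50° × sin 194.7° = -0.25097, so δ = -14.535°.
cos H₀ = −tan(-50.2°) tan(-14.535°) = -0.3112, H₀ = 1.8872 rad.
Bracket: H₀ sin φ sin δ + cos φ cos δ sin H₀ = 1.8872×-0.76828×-0.25097 + 0.64011×0.96799×0.95035 = 0.363881 + 0.588856 = 0.952737.
Q̄ = (S₀/π) × [bracket] = (1887/π) × 0.952737 = 572.26 W/m².
— Configuration B (φ=+29.4°):
Solar declination: sin δ = sin ε · sin λ_s = sin 81.50° × sin 82.6° = 0.98078, so δ = +78.748°.
cos H₀ = −tan(+29.4°) tan(+78.748°) = -2.8322 ≤ −1 ⇒ polar day, H₀ = π.
Bracket: H₀ sin φ sin δ + cos φ cos δ sin H₀ = 3.1416×0.49090×0.98078 + 0.87121×0.19512×0.00000 = 1.512570 + 0.000000 = 1.512570.
Q̄ = (S₀/π) × [bracket] = (1887/π) × 1.512570 = 908.53 W/m².
Ratio Q̄_A / Q̄_B = 572.26 / 908.53 = 0.6299.

Q̄_A / Q̄_B ≈ 0.630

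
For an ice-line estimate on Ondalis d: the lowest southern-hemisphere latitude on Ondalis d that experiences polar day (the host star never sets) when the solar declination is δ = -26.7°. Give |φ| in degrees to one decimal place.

|φ| = 63.3°

Polar day requires cos H₀ = −tan φ tan δ ≤ −1, i.e. tan φ tan δ ≥ 1.
The boundary is |tan φ| · |tan δ| = 1, so |φ| = 90° − |δ| = 90° − 26.7° = 63.3° in the southern hemisphere.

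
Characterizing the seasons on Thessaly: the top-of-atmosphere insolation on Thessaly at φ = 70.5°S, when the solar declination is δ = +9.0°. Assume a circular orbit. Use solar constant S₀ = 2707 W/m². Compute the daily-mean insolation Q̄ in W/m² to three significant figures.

Q̄ ≈ 113 W/m²

cos H₀ = −tan(-70.5°) tan(+9.000°) = 0.4473, H₀ = 1.1071 rad.
Bracket: H₀ sin φ sin δ + cos φ cos δ sin H₀ = 1.1071×-0.94264×0.15643 + 0.33381×0.98769×0.89440 = -0.163250 + 0.294884 = 0.131634.
Q̄ = (S₀/π) × [bracket] = (2707/π) × 0.131634 = 113.4 W/m².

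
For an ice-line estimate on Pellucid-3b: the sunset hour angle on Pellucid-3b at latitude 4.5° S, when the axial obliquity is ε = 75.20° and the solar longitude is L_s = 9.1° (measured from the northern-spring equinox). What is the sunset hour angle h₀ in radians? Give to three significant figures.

h₀ = 1.56 rad

Solar declination: sin δ = sin ε · sin L_s = sin 75.20° × sin 9.1° = 0.15291, so δ = +8.796°.
cos h₀ = −tan ϕ · tan δ = −tan(-4.5°) × tan(+8.796°) = 0.0122, so h₀ = 1.5586 rad = 89.30°.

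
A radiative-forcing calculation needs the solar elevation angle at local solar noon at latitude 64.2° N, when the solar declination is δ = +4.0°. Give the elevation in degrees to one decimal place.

At local noon the hour angle is zero, so the zenith angle equals |ϕ − δ| = |+64.2° − (+4.000°)| = 60.200°.
Elevation = 90° − 60.200° = 29.8°.

29.8°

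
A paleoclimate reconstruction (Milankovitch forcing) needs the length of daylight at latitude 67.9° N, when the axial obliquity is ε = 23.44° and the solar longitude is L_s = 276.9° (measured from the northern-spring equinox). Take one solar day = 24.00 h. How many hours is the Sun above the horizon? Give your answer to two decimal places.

Solar declination: sin δ = sin ε · sin L_s = sin 23.44° × sin 276.9° = -0.39491, so δ = -23.260°.
cos h₀ = −tan ϕ · tan δ = 1.0586 ≥ 1, so the Sun never rises (polar night) and h₀ = 0.
Daylight = 2h₀/(2π) × 24.00 h = (0.0000/π) × 24.00 = 0.00 h.

0.00 h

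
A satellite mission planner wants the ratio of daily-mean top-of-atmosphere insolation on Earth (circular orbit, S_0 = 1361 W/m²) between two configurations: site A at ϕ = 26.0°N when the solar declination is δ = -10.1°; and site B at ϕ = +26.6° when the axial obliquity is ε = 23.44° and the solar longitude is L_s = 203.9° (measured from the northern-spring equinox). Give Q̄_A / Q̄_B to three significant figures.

— Configuration A (ϕ=+26.0°):
cos h₀ = −tan(+26.0°) tan(-10.100°) = 0.0869, h₀ = 1.4838 rad.
Bracket: h₀ sin ϕ sin δ + cos ϕ cos δ sin h₀ = 1.4838×0.43837×-0.17537 + 0.89879×0.98450×0.99622 = -0.114070 + 0.881514 = 0.767444.
Q̄ = (S_0/π) × [bracket] = (1361/π) × 0.767444 = 332.47 W/m².
— Configuration B (ϕ=+26.6°):
Solar declination: sin δ = sin ε · sin L_s = sin 23.44° × sin 203.9° = -0.16116, so δ = -9.274°.
cos h₀ = −tan(+26.6°) tan(-9.274°) = 0.0818, h₀ = 1.4889 rad.
Bracket: h₀ sin ϕ sin δ + cos ϕ cos δ sin h₀ = 1.4889×0.44776×-0.16116 + 0.89415×0.98693×0.99665 = -0.107441 + 0.879507 = 0.772066.
Q̄ = (S_0/π) × [bracket] = (1361/π) × 0.772066 = 334.47 W/m².
Ratio Q̄_A / Q̄_B = 332.47 / 334.47 = 0.9940.

Q̄_A / Q̄_B ≈ 0.994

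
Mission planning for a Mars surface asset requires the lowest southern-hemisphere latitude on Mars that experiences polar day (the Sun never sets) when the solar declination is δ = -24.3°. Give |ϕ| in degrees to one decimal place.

Polar day requires cos h₀ = −tan ϕ tan δ ≤ −1, i.e. tan ϕ tan δ ≥ 1.
The boundary is |tan ϕ| · |tan δ| = 1, so |ϕ| = 90° − |δ| = 90° − 24.3° = 65.7° in the southern hemisphere.

|ϕ| = 65.7°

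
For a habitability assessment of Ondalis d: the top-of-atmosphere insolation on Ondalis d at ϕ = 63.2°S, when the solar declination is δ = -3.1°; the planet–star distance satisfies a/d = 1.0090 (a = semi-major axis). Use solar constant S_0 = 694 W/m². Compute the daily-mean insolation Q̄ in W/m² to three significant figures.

Q̄ ≈ 119 W/m²

cos h₀ = −tan(-63.2°) tan(-3.100°) = -0.1072, h₀ = 1.6782 rad.
Bracket: h₀ sin ϕ sin δ + cos ϕ cos δ sin h₀ = 1.6782×-0.89259×-0.05408 + 0.45088×0.99854×0.99424 = 0.081009 + 0.447628 = 0.528637.
Inverse-square distance factor (a/d)² = 1.0090² = 1.018081.
Q̄ = (S_0/π) × 1.018081 × [bracket] = (694/π) × 1.018081 × 0.528637 = 118.9 W/m².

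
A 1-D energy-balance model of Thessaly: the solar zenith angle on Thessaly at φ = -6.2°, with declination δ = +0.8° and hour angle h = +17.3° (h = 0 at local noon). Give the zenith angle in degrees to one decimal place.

cos θ_z = sin φ sin δ + cos φ cos δ cos h = -0.001508 + 0.949084 = 0.947576.
θ_z = arccos(0.947576) = 18.6°.

θ_z = 18.6°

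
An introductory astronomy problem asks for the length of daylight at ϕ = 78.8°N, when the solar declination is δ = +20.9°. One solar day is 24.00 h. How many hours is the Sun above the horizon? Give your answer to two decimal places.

Sunrise equation: cos h₀ = −tan ϕ · tan δ = -1.9285 ≤ −1, so the Sun never sets (polar day) and h₀ = π.
Daylight = 2h₀/(2π) × 24.00 h = (3.1416/π) × 24.00 = 24.00 h.

24.00 h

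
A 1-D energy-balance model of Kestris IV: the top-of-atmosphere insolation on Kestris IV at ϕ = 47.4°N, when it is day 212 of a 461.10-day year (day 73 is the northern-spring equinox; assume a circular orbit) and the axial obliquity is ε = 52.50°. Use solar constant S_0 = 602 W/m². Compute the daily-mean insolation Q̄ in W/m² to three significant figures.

Q̄ ≈ 333 W/m²

Solar longitude: L_s = 360° × (212 − 73)/461.10 = 108.523°.
sin δ = sin 52.50° × sin 108.523° = 0.75225, so δ = +48.786°.
cos h₀ = −tan(+47.4°) tan(+48.786°) = -1.2416 ≤ −1 ⇒ polar day, h₀ = π.
Bracket: h₀ sin ϕ sin δ + cos ϕ cos δ sin h₀ = 3.1416×0.73610×0.75225 + 0.67688×0.65887×0.00000 = 1.739602 + 0.000000 = 1.739602.
Q̄ = (S_0/π) × [bracket] = (602/π) × 1.739602 = 333.3 W/m².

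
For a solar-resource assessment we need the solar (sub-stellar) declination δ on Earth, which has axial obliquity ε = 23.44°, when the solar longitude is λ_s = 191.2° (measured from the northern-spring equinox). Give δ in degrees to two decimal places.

sin δ = sin ε · sin λ_s = sin 23.44° × sin 191.2° = -0.077264.
δ = arcsin(-0.077264) = -4.43°.

δ = -4.43°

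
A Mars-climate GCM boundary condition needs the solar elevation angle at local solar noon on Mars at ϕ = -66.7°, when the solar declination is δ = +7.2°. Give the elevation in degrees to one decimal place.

At local noon the hour angle is zero, so the zenith angle equals |ϕ − δ| = |-66.7° − (+7.200°)| = 73.900°.
Elevation = 90° − 73.900° = 16.1°.

16.1°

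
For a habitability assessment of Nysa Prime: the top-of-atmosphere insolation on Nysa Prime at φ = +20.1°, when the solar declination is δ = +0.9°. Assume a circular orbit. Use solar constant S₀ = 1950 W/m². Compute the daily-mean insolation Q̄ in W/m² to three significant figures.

Q̄ ≈ 588 W/m²

cos H₀ = −tan(+20.1°) tan(+0.900°) = -0.0057, H₀ = 1.5765 rad.
Bracket: H₀ sin φ sin δ + cos φ cos δ sin H₀ = 1.5765×0.34366×0.01571 + 0.93909×0.99988×0.99998 = 0.008511 + 0.938959 = 0.947470.
Q̄ = (S₀/π) × [bracket] = (1950/π) × 0.947470 = 588.1 W/m².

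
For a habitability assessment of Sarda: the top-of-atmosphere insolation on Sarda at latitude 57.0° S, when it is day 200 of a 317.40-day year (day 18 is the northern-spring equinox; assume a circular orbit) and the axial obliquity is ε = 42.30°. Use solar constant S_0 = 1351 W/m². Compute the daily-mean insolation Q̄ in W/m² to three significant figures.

Q̄ ≈ 420 W/m²

Solar longitude: L_s = 360° × (200 − 18)/317.40 = 206.427°.
sin δ = sin 42.30° × sin 206.427° = -0.29953, so δ = -17.429°.
cos h₀ = −tan(-57.0°) tan(-17.429°) = -0.4834, h₀ = 2.0754 rad.
Bracket: h₀ sin ϕ sin δ + cos ϕ cos δ sin h₀ = 2.0754×-0.83867×-0.29953 + 0.54464×0.95409×0.87538 = 0.521355 + 0.454879 = 0.976234.
Q̄ = (S_0/π) × [bracket] = (1351/π) × 0.976234 = 419.8 W/m².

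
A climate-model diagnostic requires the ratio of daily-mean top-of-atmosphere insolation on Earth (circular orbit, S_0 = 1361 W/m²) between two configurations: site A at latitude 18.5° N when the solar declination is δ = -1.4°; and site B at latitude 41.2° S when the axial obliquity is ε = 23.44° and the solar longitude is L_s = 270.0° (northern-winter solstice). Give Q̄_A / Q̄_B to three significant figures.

Q̄_A / Q̄_B ≈ 0.812

— Configuration A (ϕ=+18.5°):
cos h₀ = −tan(+18.5°) tan(-1.400°) = 0.0082, h₀ = 1.5626 rad.
Bracket: h₀ sin ϕ sin δ + cos ϕ cos δ sin h₀ = 1.5626×0.31730×-0.02443 + 0.94832×0.99970×0.99997 = -0.012113 + 0.948007 = 0.935894.
Q̄ = (S_0/π) × [bracket] = (1361/π) × 0.935894 = 405.45 W/m².
— Configuration B (ϕ=-41.2°):
Solar declination: sin δ = sin ε · sin L_s = sin 23.44° × sin 270.0° = -0.39779, so δ = -23.440°.
cos h₀ = −tan(-41.2°) tan(-23.440°) = -0.3796, h₀ = 1.9601 rad.
Bracket: h₀ sin ϕ sin δ + cos ϕ cos δ sin h₀ = 1.9601×-0.65869×-0.39779 + 0.75241×0.91748×0.92517 = 0.513586 + 0.638664 = 1.152250.
Q̄ = (S_0/π) × [bracket] = (1361/π) × 1.152250 = 499.18 W/m².
Ratio Q̄_A / Q̄_B = 405.45 / 499.18 = 0.8122.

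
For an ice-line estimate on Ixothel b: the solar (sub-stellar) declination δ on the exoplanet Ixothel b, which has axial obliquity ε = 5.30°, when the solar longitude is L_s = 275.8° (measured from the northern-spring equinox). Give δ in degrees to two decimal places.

sin δ = sin ε · sin L_s = sin 5.30° × sin 275.8° = -0.091898.
δ = arcsin(-0.091898) = -5.27°.

δ = -5.27°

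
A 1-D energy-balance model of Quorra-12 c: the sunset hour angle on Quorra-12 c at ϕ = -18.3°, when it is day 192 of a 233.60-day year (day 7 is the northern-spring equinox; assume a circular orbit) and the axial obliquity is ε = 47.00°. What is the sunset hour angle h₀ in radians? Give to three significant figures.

Solar longitude: L_s = 360° × (192 − 7)/233.60 = 285.103°.
sin δ = sin 47.00° × sin 285.103° = -0.70609, so δ = -44.918°.
cos h₀ = −tan ϕ · tan δ = −tan(-18.3°) × tan(-44.918°) = -0.3298, so h₀ = 1.9069 rad = 109.25°.

h₀ = 1.91 rad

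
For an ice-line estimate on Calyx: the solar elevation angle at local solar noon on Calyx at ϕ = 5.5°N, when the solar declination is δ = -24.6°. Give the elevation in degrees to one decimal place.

59.9°

At local noon the hour angle is zero, so the zenith angle equals |ϕ − δ| = |+5.5° − (-24.600°)| = 30.100°.
Elevation = 90° − 30.100° = 59.9°.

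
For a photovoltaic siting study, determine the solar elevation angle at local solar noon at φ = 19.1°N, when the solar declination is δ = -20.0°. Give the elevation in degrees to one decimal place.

50.9°

At local noon the hour angle is zero, so the zenith angle equals |φ − δ| = |+19.1° − (-20.000°)| = 39.100°.
Elevation = 90° − 39.100° = 50.9°.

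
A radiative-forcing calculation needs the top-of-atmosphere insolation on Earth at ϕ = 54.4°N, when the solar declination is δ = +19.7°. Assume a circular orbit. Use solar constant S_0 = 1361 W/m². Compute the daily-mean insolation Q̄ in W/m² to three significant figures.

Q̄ ≈ 454 W/m²

cos h₀ = −tan(+54.4°) tan(+19.700°) = -0.5001, h₀ = 2.0945 rad.
Bracket: h₀ sin ϕ sin δ + cos ϕ cos δ sin h₀ = 2.0945×0.81310×0.33710 + 0.58212×0.94147×0.86596 = 0.574094 + 0.474588 = 1.048682.
Q̄ = (S_0/π) × [bracket] = (1361/π) × 1.048682 = 454.3 W/m².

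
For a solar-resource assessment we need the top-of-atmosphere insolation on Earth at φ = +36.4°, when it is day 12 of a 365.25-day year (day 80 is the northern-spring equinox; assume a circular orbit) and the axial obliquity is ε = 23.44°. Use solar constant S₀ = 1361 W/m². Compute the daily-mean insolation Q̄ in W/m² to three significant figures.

Solar longitude: λ_s = 360° × (12 − 80)/365.25 = -67.023°, i.e. -67.023° + 360° = 292.977°.
sin δ = sin 23.44° × sin 292.977° = -0.36623, so δ = -21.483°.
cos H₀ = −tan(+36.4°) tan(-21.483°) = 0.2902, H₀ = 1.2764 rad.
Bracket: H₀ sin φ sin δ + cos φ cos δ sin H₀ = 1.2764×0.59342×-0.36623 + 0.80489×0.93053×0.95698 = -0.277398 + 0.716753 = 0.439355.
Q̄ = (S₀/π) × [bracket] = (1361/π) × 0.439355 = 190.3 W/m².

Q̄ ≈ 190 W/m²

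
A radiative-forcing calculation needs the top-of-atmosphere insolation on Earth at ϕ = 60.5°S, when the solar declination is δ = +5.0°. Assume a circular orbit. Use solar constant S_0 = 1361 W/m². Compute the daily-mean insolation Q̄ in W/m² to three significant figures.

Q̄ ≈ 163 W/m²

cos h₀ = −tan(-60.5°) tan(+5.000°) = 0.1546, h₀ = 1.4155 rad.
Bracket: h₀ sin ϕ sin δ + cos ϕ cos δ sin h₀ = 1.4155×-0.87036×0.08716 + 0.49242×0.99619×0.98797 = -0.107381 + 0.484643 = 0.377262.
Q̄ = (S_0/π) × [bracket] = (1361/π) × 0.377262 = 163.4 W/m².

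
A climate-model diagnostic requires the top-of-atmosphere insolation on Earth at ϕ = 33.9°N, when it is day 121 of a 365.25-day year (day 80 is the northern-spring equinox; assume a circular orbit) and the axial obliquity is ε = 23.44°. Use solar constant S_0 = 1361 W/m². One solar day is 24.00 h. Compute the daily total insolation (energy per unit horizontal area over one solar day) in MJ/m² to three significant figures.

Solar longitude: L_s = 360° × (121 − 80)/365.25 = 40.411°.
sin δ = sin 23.44° × sin 40.411° = 0.25787, so δ = +14.944°.
cos h₀ = −tan(+33.9°) tan(+14.944°) = -0.1793, h₀ = 1.7511 rad.
Bracket: h₀ sin ϕ sin δ + cos ϕ cos δ sin h₀ = 1.7511×0.55775×0.25787 + 0.83001×0.96618×0.98379 = 0.251855 + 0.788940 = 1.040795.
Q̄ = (S_0/π) × [bracket] = (1361/π) × 1.040795 = 450.89 W/m².
Daily total = Q̄ × 24.00 h × 3600 s/h = 450.89 × 24.00 × 3600 / 10⁶ = 38.96 MJ/m².

39.0 MJ/m²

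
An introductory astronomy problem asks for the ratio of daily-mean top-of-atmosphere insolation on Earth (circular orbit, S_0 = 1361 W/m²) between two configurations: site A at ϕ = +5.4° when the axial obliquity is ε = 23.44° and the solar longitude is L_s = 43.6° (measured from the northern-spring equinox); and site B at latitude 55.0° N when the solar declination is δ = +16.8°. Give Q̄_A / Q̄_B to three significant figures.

Q̄_A / Q̄_B ≈ 1.03

— Configuration A (ϕ=+5.4°):
Solar declination: sin δ = sin ε · sin L_s = sin 23.44° × sin 43.6° = 0.27432, so δ = +15.922°.
cos h₀ = −tan(+5.4°) tan(+15.922°) = -0.0270, h₀ = 1.5978 rad.
Bracket: h₀ sin ϕ sin δ + cos ϕ cos δ sin h₀ = 1.5978×0.09411×0.27432 + 0.99556×0.96164×0.99964 = 0.041249 + 0.957026 = 0.998275.
Q̄ = (S_0/π) × [bracket] = (1361/π) × 0.998275 = 432.47 W/m².
— Configuration B (ϕ=+55.0°):
cos h₀ = −tan(+55.0°) tan(+16.800°) = -0.4312, h₀ = 2.0166 rad.
Bracket: h₀ sin ϕ sin δ + cos ϕ cos δ sin h₀ = 2.0166×0.81915×0.28903 + 0.57358×0.95732×0.90226 = 0.477448 + 0.495431 = 0.972879.
Q̄ = (S_0/π) × [bracket] = (1361/π) × 0.972879 = 421.47 W/m².
Ratio Q̄_A / Q̄_B = 432.47 / 421.47 = 1.026.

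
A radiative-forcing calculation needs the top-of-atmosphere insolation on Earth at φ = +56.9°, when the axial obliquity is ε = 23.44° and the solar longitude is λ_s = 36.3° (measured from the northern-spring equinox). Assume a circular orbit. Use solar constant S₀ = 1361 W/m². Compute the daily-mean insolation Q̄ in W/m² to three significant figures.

Q̄ ≈ 380 W/m²

Solar declination: sin δ = sin ε · sin λ_s = sin 23.44° × sin 36.3° = 0.23550, so δ = +13.621°.
cos H₀ = −tan(+56.9°) tan(+13.621°) = -0.3717, H₀ = 1.9516 rad.
Bracket: H₀ sin φ sin δ + cos φ cos δ sin H₀ = 1.9516×0.83772×0.23550 + 0.54610×0.97188×0.92835 = 0.385018 + 0.492716 = 0.877734.
Q̄ = (S₀/π) × [bracket] = (1361/π) × 0.877734 = 380.3 W/m².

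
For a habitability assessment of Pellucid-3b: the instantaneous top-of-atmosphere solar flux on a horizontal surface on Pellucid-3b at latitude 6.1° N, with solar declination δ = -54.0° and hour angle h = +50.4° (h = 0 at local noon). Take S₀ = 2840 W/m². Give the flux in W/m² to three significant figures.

cos θ_z = sin φ sin δ + cos φ cos δ cos h = -0.085969 + 0.372547 = 0.286578.
Flux = S₀ · cos θ_z = 2840 × 0.286578 = 813.9 W/m².

814 W/m²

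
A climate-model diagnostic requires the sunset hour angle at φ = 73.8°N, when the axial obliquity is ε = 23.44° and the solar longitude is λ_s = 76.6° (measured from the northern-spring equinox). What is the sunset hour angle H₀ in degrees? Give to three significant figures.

Solar declination: sin δ = sin ε · sin λ_s = sin 23.44° × sin 76.6° = 0.38696, so δ = +22.765°.
Sunrise equation: cos H₀ = −tan φ · tan δ = -1.4444 ≤ −1, so the Sun never sets (polar day) and H₀ = π.

H₀ = 180°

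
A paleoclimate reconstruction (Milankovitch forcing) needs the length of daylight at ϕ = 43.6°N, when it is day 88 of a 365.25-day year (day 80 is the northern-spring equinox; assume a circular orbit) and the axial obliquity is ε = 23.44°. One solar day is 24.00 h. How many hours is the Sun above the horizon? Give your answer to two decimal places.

12.40 h

Solar longitude: L_s = 360° × (88 − 80)/365.25 = 7.885°.
sin δ = sin 23.44° × sin 7.885° = 0.05457, so δ = +3.128°.
cos h₀ = −tan ϕ · tan δ = −tan(+43.6°) × tan(+3.128°) = -0.0520, so h₀ = 1.6229 rad = 92.98°.
Daylight = 2h₀/(2π) × 24.00 h = (1.6229/π) × 24.00 = 12.40 h.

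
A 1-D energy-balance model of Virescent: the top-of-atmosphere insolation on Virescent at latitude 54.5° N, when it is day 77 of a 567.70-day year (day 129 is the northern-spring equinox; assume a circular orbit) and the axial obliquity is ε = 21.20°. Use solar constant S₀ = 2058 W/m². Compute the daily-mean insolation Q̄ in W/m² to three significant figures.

Solar longitude: λ_s = 360° × (77 − 129)/567.70 = -32.975°, i.e. -32.975° + 360° = 327.025°.
sin δ = sin 21.20° × sin 327.025° = -0.19682, so δ = -11.351°.
cos H₀ = −tan(+54.5°) tan(-11.351°) = 0.2814, H₀ = 1.2855 rad.
Bracket: H₀ sin φ sin δ + cos φ cos δ sin H₀ = 1.2855×0.81412×-0.19682 + 0.58070×0.98044×0.95958 = -0.205982 + 0.546329 = 0.340347.
Q̄ = (S₀/π) × [bracket] = (2058/π) × 0.340347 = 223.0 W/m².

Q̄ ≈ 223 W/m²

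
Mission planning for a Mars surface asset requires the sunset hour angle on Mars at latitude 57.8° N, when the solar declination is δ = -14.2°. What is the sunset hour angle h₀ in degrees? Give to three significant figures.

h₀ = 66.3°

cos h₀ = −tan ϕ · tan δ = −tan(+57.8°) × tan(-14.200°) = 0.4018, so h₀ = 1.1573 rad = 66.31°.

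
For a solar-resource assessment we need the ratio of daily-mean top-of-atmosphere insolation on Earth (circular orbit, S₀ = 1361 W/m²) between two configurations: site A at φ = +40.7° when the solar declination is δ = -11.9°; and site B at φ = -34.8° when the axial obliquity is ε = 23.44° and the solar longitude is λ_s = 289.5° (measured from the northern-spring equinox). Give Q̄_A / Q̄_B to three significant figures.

Q̄_A / Q̄_B ≈ 0.481

— Configuration A (φ=+40.7°):
cos H₀ = −tan(+40.7°) tan(-11.900°) = 0.1813, H₀ = 1.3885 rad.
Bracket: H₀ sin φ sin δ + cos φ cos δ sin H₀ = 1.3885×0.65210×-0.20620 + 0.75813×0.97851×0.98344 = -0.186702 + 0.729553 = 0.542851.
Q̄ = (S₀/π) × [bracket] = (1361/π) × 0.542851 = 235.17 W/m².
— Configuration B (φ=-34.8°):
Solar declination: sin δ = sin ε · sin λ_s = sin 23.44° × sin 289.5° = -0.37497, so δ = -22.023°.
cos H₀ = −tan(-34.8°) tan(-22.023°) = -0.2811, H₀ = 1.8558 rad.
Bracket: H₀ sin φ sin δ + cos φ cos δ sin H₀ = 1.8558×-0.57071×-0.37497 + 0.82115×0.92704×0.95967 = 0.397140 + 0.730538 = 1.127678.
Q̄ = (S₀/π) × [bracket] = (1361/π) × 1.127678 = 488.53 W/m².
Ratio Q̄_A / Q̄_B = 235.17 / 488.53 = 0.4814.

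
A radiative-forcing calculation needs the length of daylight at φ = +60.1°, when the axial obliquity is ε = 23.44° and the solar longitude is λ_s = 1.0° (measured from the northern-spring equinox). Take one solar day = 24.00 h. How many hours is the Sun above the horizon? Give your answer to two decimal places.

Solar declination: sin δ = sin ε · sin λ_s = sin 23.44° × sin 1.0° = 0.00694, so δ = +0.398°.
cos H₀ = −tan φ · tan δ = −tan(+60.1°) × tan(+0.398°) = -0.0121, so H₀ = 1.5829 rad = 90.69°.
Daylight = 2H₀/(2π) × 24.00 h = (1.5829/π) × 24.00 = 12.09 h.

12.09 h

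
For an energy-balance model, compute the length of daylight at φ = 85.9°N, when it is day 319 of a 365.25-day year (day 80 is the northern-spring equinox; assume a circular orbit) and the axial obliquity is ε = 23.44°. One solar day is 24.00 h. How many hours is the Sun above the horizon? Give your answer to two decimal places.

0.00 h

Solar longitude: λ_s = 360° × (319 − 80)/365.25 = 235.565°.
sin δ = sin 23.44° × sin 235.565° = -0.32808, so δ = -19.152°.
cos H₀ = −tan φ · tan δ = 4.8452 ≥ 1, so the Sun never rises (polar night) and H₀ = 0.
Daylight = 2H₀/(2π) × 24.00 h = (0.0000/π) × 24.00 = 0.00 h.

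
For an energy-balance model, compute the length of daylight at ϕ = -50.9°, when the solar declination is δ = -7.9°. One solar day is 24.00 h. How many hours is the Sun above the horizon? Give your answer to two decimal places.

13.31 h

cos h₀ = −tan ϕ · tan δ = −tan(-50.9°) × tan(-7.900°) = -0.1707, so h₀ = 1.7424 rad = 99.83°.
Daylight = 2h₀/(2π) × 24.00 h = (1.7424/π) × 24.00 = 13.31 h.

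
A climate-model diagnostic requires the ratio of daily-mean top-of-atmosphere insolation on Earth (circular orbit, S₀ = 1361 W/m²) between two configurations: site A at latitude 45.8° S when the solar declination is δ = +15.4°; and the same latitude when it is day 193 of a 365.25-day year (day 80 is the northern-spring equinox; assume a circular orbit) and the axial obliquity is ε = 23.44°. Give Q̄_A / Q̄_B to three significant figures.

Q̄_A / Q̄_B ≈ 1.40

— Configuration A (φ=-45.8°):
cos H₀ = −tan(-45.8°) tan(+15.400°) = 0.2832, H₀ = 1.2836 rad.
Bracket: H₀ sin φ sin δ + cos φ cos δ sin H₀ = 1.2836×-0.71691×0.26556 + 0.69717×0.96410×0.95905 = -0.244375 + 0.644617 = 0.400242.
Q̄ = (S₀/π) × [bracket] = (1361/π) × 0.400242 = 173.39 W/m².
— Configuration B (φ=-45.8°):
Solar longitude: λ_s = 360° × (193 − 80)/365.25 = 111.376°.
sin δ = sin 23.44° × sin 111.376° = 0.37042, so δ = +21.742°.
cos H₀ = −tan(-45.8°) tan(+21.742°) = 0.4101, H₀ = 1.1482 rad.
Bracket: H₀ sin φ sin δ + cos φ cos δ sin H₀ = 1.1482×-0.71691×0.37042 + 0.69717×0.92886×0.91205 = -0.304913 + 0.590619 = 0.285706.
Q̄ = (S₀/π) × [bracket] = (1361/π) × 0.285706 = 123.77 W/m².
Ratio Q̄_A / Q̄_B = 173.39 / 123.77 = 1.401.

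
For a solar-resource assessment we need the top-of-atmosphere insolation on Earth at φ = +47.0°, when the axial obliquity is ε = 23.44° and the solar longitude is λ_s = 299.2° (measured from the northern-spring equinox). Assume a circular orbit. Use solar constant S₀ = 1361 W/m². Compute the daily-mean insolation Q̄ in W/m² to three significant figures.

Q̄ ≈ 126 W/m²

Solar declination: sin δ = sin ε · sin λ_s = sin 23.44° × sin 299.2° = -0.34724, so δ = -20.318°.
cos H₀ = −tan(+47.0°) tan(-20.318°) = 0.3971, H₀ = 1.1625 rad.
Bracket: H₀ sin φ sin δ + cos φ cos δ sin H₀ = 1.1625×0.73135×-0.34724 + 0.68200×0.93778×0.91779 = -0.295221 + 0.586987 = 0.291766.
Q̄ = (S₀/π) × [bracket] = (1361/π) × 0.291766 = 126.4 W/m².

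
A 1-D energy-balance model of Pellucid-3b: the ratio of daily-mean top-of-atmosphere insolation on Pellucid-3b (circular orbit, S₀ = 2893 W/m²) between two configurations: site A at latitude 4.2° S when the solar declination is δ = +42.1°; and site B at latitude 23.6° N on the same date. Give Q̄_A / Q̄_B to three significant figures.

Q̄_A / Q̄_B ≈ 0.575

— Configuration A (φ=-4.2°):
cos H₀ = −tan(-4.2°) tan(+42.100°) = 0.0664, H₀ = 1.5044 rad.
Bracket: H₀ sin φ sin δ + cos φ cos δ sin H₀ = 1.5044×-0.07324×0.67043 + 0.99731×0.74198×0.99780 = -0.073869 + 0.738356 = 0.664487.
Q̄ = (S₀/π) × [bracket] = (2893/π) × 0.664487 = 611.91 W/m².
— Configuration B (φ=+23.6°):
cos H₀ = −tan(+23.6°) tan(+42.100°) = -0.3948, H₀ = 1.9766 rad.
Bracket: H₀ sin φ sin δ + cos φ cos δ sin H₀ = 1.9766×0.40035×0.67043 + 0.91636×0.74198×0.91878 = 0.530533 + 0.624698 = 1.155231.
Q̄ = (S₀/π) × [bracket] = (2893/π) × 1.155231 = 1063.8 W/m².
Ratio Q̄_A / Q̄_B = 611.91 / 1063.8 = 0.5752.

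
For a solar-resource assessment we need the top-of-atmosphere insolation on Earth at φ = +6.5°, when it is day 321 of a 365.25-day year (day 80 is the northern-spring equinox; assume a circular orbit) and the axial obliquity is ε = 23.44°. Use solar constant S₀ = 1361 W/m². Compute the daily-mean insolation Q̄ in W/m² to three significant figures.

Q̄ ≈ 380 W/m²

Solar longitude: λ_s = 360° × (321 − 80)/365.25 = 237.536°.
sin δ = sin 23.44° × sin 237.536° = -0.33563, so δ = -19.611°.
cos H₀ = −tan(+6.5°) tan(-19.611°) = 0.0406, H₀ = 1.5302 rad.
Bracket: H₀ sin φ sin δ + cos φ cos δ sin H₀ = 1.5302×0.11320×-0.33563 + 0.99357×0.94200×0.99918 = -0.058137 + 0.935175 = 0.877038.
Q̄ = (S₀/π) × [bracket] = (1361/π) × 0.877038 = 380.0 W/m².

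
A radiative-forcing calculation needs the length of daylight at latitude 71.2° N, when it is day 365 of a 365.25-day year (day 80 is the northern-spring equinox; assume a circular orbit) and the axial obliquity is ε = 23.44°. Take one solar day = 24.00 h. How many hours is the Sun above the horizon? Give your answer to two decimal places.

0.00 h

Solar longitude: L_s = 360° × (365 − 80)/365.25 = 280.903°.
sin δ = sin 23.44° × sin 280.903° = -0.39061, so δ = -22.992°.
cos h₀ = −tan ϕ · tan δ = 1.2464 ≥ 1, so the Sun never rises (polar night) and h₀ = 0.
Daylight = 2h₀/(2π) × 24.00 h = (0.0000/π) × 24.00 = 0.00 h.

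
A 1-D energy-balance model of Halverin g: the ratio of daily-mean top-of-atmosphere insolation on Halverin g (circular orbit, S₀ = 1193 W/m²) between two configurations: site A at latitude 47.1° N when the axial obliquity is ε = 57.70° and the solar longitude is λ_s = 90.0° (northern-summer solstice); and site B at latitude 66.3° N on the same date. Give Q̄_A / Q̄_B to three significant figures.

— Configuration A (φ=+47.1°):
Solar declination: sin δ = sin ε · sin λ_s = sin 57.70° × sin 90.0° = 0.84526, so δ = +57.700°.
cos H₀ = −tan(+47.1°) tan(+57.700°) = -1.7023 ≤ −1 ⇒ polar day, H₀ = π.
Bracket: H₀ sin φ sin δ + cos φ cos δ sin H₀ = 3.1416×0.73254×0.84526 + 0.68072×0.53435×0.00000 = 1.945237 + 0.000000 = 1.945237.
Q̄ = (S₀/π) × [bracket] = (1193/π) × 1.945237 = 738.69 W/m².
— Configuration B (φ=+66.3°):
cos H₀ = −tan(+66.3°) tan(+57.700°) = -3.6035 ≤ −1 ⇒ polar day, H₀ = π.
Bracket: H₀ sin φ sin δ + cos φ cos δ sin H₀ = 3.1416×0.91566×0.84526 + 0.40195×0.53435×0.00000 = 2.431507 + 0.000000 = 2.431507.
Q̄ = (S₀/π) × [bracket] = (1193/π) × 2.431507 = 923.35 W/m².
Ratio Q̄_A / Q̄_B = 738.69 / 923.35 = 0.8000.

Q̄_A / Q̄_B ≈ 0.800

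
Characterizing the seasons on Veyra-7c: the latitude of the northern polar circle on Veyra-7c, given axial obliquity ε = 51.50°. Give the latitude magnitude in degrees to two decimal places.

38.50°

The polar circle is the lowest latitude that experiences at least one full rotation of continuous daylight at the northern-summer solstice; it lies at |ϕ| = 90° − ε = 90° − 51.50° = 38.50°.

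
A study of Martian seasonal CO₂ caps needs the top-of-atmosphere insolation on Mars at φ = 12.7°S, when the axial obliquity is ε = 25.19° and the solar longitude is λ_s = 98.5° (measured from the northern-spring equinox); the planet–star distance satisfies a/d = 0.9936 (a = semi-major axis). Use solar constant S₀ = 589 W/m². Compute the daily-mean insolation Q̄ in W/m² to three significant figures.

Solar declination: sin δ = sin ε · sin λ_s = sin 25.19° × sin 98.5° = 0.42095, so δ = +24.894°.
cos H₀ = −tan(-12.7°) tan(+24.894°) = 0.1046, H₀ = 1.4660 rad.
Bracket: H₀ sin φ sin δ + cos φ cos δ sin H₀ = 1.4660×-0.21985×0.42095 + 0.97553×0.90709×0.99452 = -0.135672 + 0.880044 = 0.744372.
Inverse-square distance factor (a/d)² = 0.9936² = 0.987241.
Q̄ = (S₀/π) × 0.987241 × [bracket] = (589/π) × 0.987241 × 0.744372 = 137.8 W/m².

Q̄ ≈ 138 W/m²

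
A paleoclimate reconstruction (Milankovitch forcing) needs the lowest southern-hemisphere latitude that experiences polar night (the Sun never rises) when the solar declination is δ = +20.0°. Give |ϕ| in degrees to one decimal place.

Polar night requires cos h₀ = −tan ϕ tan δ ≥ 1, i.e. tan ϕ tan δ ≤ −1.
The boundary is |tan ϕ| · |tan δ| = 1, so |ϕ| = 90° − |δ| = 90° − 20.0° = 70.0° in the southern hemisphere.

|ϕ| = 70.0°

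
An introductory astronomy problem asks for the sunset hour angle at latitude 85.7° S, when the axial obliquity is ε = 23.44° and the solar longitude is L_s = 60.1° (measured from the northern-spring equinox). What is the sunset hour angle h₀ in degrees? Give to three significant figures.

Solar declination: sin δ = sin ε · sin L_s = sin 23.44° × sin 60.1° = 0.34484, so δ = +20.172°.
cos h₀ = −tan ϕ · tan δ = 4.8859 ≥ 1, so the Sun never rises (polar night) and h₀ = 0.

h₀ = 0.00°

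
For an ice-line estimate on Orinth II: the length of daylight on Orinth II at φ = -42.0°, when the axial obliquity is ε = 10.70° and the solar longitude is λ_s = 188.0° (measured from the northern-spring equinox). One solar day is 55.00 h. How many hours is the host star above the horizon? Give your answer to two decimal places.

Solar declination: sin δ = sin ε · sin λ_s = sin 10.70° × sin 188.0° = -0.02584, so δ = -1.481°.
cos H₀ = −tan φ · tan δ = −tan(-42.0°) × tan(-1.481°) = -0.0233, so H₀ = 1.5941 rad = 91.33°.
Daylight = 2H₀/(2π) × 55.00 h = (1.5941/π) × 55.00 = 27.91 h.

27.91 h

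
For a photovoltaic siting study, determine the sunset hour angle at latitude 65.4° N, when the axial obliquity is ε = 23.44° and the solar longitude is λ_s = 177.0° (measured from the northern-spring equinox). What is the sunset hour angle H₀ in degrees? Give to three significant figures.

Solar declination: sin δ = sin ε · sin λ_s = sin 23.44° × sin 177.0° = 0.02082, so δ = +1.193°.
cos H₀ = −tan φ · tan δ = −tan(+65.4°) × tan(+1.193°) = -0.0455, so H₀ = 1.6163 rad = 92.61°.

H₀ = 92.6°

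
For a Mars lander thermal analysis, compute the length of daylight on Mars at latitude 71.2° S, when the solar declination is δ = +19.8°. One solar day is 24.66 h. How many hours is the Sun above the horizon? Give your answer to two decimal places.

0.00 h

cos H₀ = −tan φ · tan δ = 1.0576 ≥ 1, so the Sun never rises (polar night) and H₀ = 0.
Daylight = 2H₀/(2π) × 24.66 h = (0.0000/π) × 24.66 = 0.00 h.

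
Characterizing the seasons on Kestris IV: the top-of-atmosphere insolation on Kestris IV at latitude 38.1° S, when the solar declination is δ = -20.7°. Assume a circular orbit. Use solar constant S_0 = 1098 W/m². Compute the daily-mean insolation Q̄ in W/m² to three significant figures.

cos h₀ = −tan(-38.1°) tan(-20.700°) = -0.2963, h₀ = 1.8716 rad.
Bracket: h₀ sin ϕ sin δ + cos ϕ cos δ sin h₀ = 1.8716×-0.61704×-0.35347 + 0.78694×0.93544×0.95510 = 0.408206 + 0.703083 = 1.111289.
Q̄ = (S_0/π) × [bracket] = (1098/π) × 1.111289 = 388.4 W/m².

Q̄ ≈ 388 W/m²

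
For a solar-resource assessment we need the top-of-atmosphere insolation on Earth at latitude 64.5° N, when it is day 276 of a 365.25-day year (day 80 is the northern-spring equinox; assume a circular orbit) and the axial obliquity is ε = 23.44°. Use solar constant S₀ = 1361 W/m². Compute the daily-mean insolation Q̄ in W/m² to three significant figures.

Solar longitude: λ_s = 360° × (276 − 80)/365.25 = 193.183°.
sin δ = sin 23.44° × sin 193.183° = -0.09072, so δ = -5.205°.
cos H₀ = −tan(+64.5°) tan(-5.205°) = 0.1910, H₀ = 1.3786 rad.
Bracket: H₀ sin φ sin δ + cos φ cos δ sin H₀ = 1.3786×0.90259×-0.09072 + 0.43051×0.99588×0.98159 = -0.112884 + 0.420843 = 0.307959.
Q̄ = (S₀/π) × [bracket] = (1361/π) × 0.307959 = 133.4 W/m².

Q̄ ≈ 133 W/m²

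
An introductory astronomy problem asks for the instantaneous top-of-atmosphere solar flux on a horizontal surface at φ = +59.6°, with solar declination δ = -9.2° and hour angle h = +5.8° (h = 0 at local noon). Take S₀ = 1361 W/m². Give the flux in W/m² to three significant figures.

489 W/m²

cos θ_z = sin φ sin δ + cos φ cos δ cos h = -0.137900 + 0.496967 = 0.359067.
Flux = S₀ · cos θ_z = 1361 × 0.359067 = 488.7 W/m².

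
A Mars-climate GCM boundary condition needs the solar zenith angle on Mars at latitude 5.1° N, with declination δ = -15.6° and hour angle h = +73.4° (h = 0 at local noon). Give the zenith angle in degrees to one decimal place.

cos θ_z = sin ϕ sin δ + cos ϕ cos δ cos h = -0.023905 + 0.274075 = 0.250170.
θ_z = arccos(0.250170) = 75.5°.

θ_z = 75.5°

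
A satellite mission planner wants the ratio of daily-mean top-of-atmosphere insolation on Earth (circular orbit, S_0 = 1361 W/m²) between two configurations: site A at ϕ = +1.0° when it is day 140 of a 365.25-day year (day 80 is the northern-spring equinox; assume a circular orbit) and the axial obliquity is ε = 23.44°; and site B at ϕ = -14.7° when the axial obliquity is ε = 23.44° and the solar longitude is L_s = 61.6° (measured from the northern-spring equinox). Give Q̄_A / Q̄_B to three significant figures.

Q̄_A / Q̄_B ≈ 1.23

— Configuration A (ϕ=+1.0°):
Solar longitude: L_s = 360° × (140 − 80)/365.25 = 59.138°.
sin δ = sin 23.44° × sin 59.138° = 0.34146, so δ = +19.966°.
cos h₀ = −tan(+1.0°) tan(+19.966°) = -0.0063, h₀ = 1.5771 rad.
Bracket: h₀ sin ϕ sin δ + cos ϕ cos δ sin h₀ = 1.5771×0.01745×0.34146 + 0.99985×0.93990×0.99998 = 0.009397 + 0.939740 = 0.949137.
Q̄ = (S_0/π) × [bracket] = (1361/π) × 0.949137 = 411.18 W/m².
— Configuration B (ϕ=-14.7°):
Solar declination: sin δ = sin ε · sin L_s = sin 23.44° × sin 61.6° = 0.34991, so δ = +20.482°.
cos h₀ = −tan(-14.7°) tan(+20.482°) = 0.0980, h₀ = 1.4726 rad.
Bracket: h₀ sin ϕ sin δ + cos ϕ cos δ sin h₀ = 1.4726×-0.25376×0.34991 + 0.96727×0.93678×0.99519 = -0.130757 + 0.901761 = 0.771004.
Q̄ = (S_0/π) × [bracket] = (1361/π) × 0.771004 = 334.01 W/m².
Ratio Q̄_A / Q̄_B = 411.18 / 334.01 = 1.231.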